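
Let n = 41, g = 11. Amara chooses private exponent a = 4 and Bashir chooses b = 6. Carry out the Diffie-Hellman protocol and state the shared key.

37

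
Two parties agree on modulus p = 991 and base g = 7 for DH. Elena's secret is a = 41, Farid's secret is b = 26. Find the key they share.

Elena sends A = g^a mod p = 7^41 mod 991.
7^1 ≡ 7 (mod 991)
7^2 = (7^1)^2 ≡ 7^2 = 49 ≡ 49 (mod 991)
7^4 = (7^2)^2 ≡ 49^2 = 2401 ≡ 419 (mod 991)
7^8 = (7^4)^2 ≡ 419^2 = 175561 ≡ 154 (mod 991)
7^16 = (7^8)^2 ≡ 154^2 = 23716 ≡ 923 (mod 991)
7^32 = (7^16)^2 ≡ 923^2 = 851929 ≡ 660 (mod 991)
7^41 = 7^32 · 7^8 · 7^1 ≡ 660 · 154 · 7 ≡ 933 (mod 991).
So A = 933. Farid then computes K = A^b mod p = 933^26 mod 991.
933^1 ≡ 933 (mod 991)
933^2 = (933^1)^2 ≡ 933^2 = 870489 ≡ 391 (mod 991)
933^4 = (933^2)^2 ≡ 391^2 = 152881 ≡ 267 (mod 991)
933^8 = (933^4)^2 ≡ 267^2 = 71289 ≡ 928 (mod 991)
933^16 = (933^8)^2 ≡ 928^2 = 861184 ≡ 5 (mod 991)
933^26 = 933^16 · 933^8 · 933^2 ≡ 5 · 928 · 391 ≡ 710 (mod 991).

710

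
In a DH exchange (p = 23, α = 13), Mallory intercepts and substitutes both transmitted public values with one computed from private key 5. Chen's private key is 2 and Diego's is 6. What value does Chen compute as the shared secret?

Chen receives Mallory's public value M = 13^5 mod 23 instead of the honest one.
13^1 ≡ 13 (mod 23)
13^2 = (13^1)^2 ≡ 13^2 = 169 ≡ 8 (mod 23)
13^4 = (13^2)^2 ≡ 8^2 = 64 ≡ 18 (mod 23)
13^5 = 13^4 · 13^1 ≡ 18 · 13 ≡ 4 (mod 23).
So M = 4. Chen computes K = M^2 mod 23.
4^1 ≡ 4 (mod 23)
4^2 = (4^1)^2 ≡ 4^2 = 16 ≡ 16 (mod 23)

16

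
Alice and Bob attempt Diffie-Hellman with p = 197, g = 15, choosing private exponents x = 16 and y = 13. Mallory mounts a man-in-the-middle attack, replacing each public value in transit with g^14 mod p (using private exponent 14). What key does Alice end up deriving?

Alice receives Mallory's public value M = 15^14 mod 197 instead of the honest one.
15^1 ≡ 15 (mod 197)
15^2 = (15^1)^2 ≡ 15^2 = 225 ≡ 28 (mod 197)
15^4 = (15^2)^2 ≡ 28^2 = 784 ≡ 193 (mod 197)
15^8 = (15^4)^2 ≡ 193^2 = 37249 ≡ 16 (mod 197)
15^14 = 15^8 · 15^4 · 15^2 ≡ 16 · 193 · 28 ≡ 178 (mod 197).
So M = 178. Alice computes K = M^16 mod 197.
178^1 ≡ 178 (mod 197)
178^2 = (178^1)^2 ≡ 178^2 = 31684 ≡ 164 (mod 197)
178^4 = (178^2)^2 ≡ 164^2 = 26896 ≡ 104 (mod 197)
178^8 = (178^4)^2 ≡ 104^2 = 10816 ≡ 178 (mod 197)
178^16 = (178^8)^2 ≡ 178^2 = 31684 ≡ 164 (mod 197)

164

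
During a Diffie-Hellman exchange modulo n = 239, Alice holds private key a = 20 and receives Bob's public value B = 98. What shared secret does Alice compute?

100

Shared key K = 98^20 mod 239.
98^1 ≡ 98 (mod 239)
98^2 = (98^1)^2 ≡ 98^2 = 9604 ≡ 44 (mod 239)
98^4 = (98^2)^2 ≡ 44^2 = 1936 ≡ 24 (mod 239)
98^8 = (98^4)^2 ≡ 24^2 = 576 ≡ 98 (mod 239)
98^16 = (98^8)^2 ≡ 98^2 = 9604 ≡ 44 (mod 239)
98^20 = 98^16 · 98^4 ≡ 44 · 24 ≡ 100 (mod 239).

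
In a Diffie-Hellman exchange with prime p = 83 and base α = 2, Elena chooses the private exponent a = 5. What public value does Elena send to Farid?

Public value = 2^5 mod 83.
2^1 ≡ 2 (mod 83)
2^2 = (2^1)^2 ≡ 2^2 = 4 ≡ 4 (mod 83)
2^4 = (2^2)^2 ≡ 4^2 = 16 ≡ 16 (mod 83)
2^5 = 2^4 · 2^1 ≡ 16 · 2 ≡ 32 (mod 83).

32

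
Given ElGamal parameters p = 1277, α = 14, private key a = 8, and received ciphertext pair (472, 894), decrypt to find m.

290

Shared mask s = c₁^a mod p = 472^8 mod 1277.
472^1 ≡ 472 (mod 1277)
472^2 = (472^1)^2 ≡ 472^2 = 222784 ≡ 586 (mod 1277)
472^4 = (472^2)^2 ≡ 586^2 = 343396 ≡ 1160 (mod 1277)
472^8 = (472^4)^2 ≡ 1160^2 = 1345600 ≡ 919 (mod 1277)
So s = 919; s⁻¹ ≡ 346 (mod 1277).
m = c₂ · s⁻¹ mod 1277 = 894 · 346 mod 1277 = 290.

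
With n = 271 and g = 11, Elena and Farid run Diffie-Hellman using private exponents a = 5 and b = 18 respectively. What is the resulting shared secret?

242

Elena sends A = g^a mod n = 11^5 mod 271.
11^1 ≡ 11 (mod 271)
11^2 = (11^1)^2 ≡ 11^2 = 121 ≡ 121 (mod 271)
11^4 = (11^2)^2 ≡ 121^2 = 14641 ≡ 7 (mod 271)
11^5 = 11^4 · 11^1 ≡ 7 · 11 ≡ 77 (mod 271).
So A = 77. Farid then computes K = A^b mod n = 77^18 mod 271.
77^1 ≡ 77 (mod 271)
77^2 = (77^1)^2 ≡ 77^2 = 5929 ≡ 238 (mod 271)
77^4 = (77^2)^2 ≡ 238^2 = 56644 ≡ 5 (mod 271)
77^8 = (77^4)^2 ≡ 5^2 = 25 ≡ 25 (mod 271)
77^16 = (77^8)^2 ≡ 25^2 = 625 ≡ 83 (mod 271)
77^18 = 77^16 · 77^2 ≡ 83 · 238 ≡ 242 (mod 271).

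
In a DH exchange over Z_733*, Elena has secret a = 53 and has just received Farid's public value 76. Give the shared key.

669

Shared key K = 76^53 mod 733.
76^1 ≡ 76 (mod 733)
76^2 = (76^1)^2 ≡ 76^2 = 5776 ≡ 645 (mod 733)
76^4 = (76^2)^2 ≡ 645^2 = 416025 ≡ 414 (mod 733)
76^8 = (76^4)^2 ≡ 414^2 = 171396 ≡ 607 (mod 733)
76^16 = (76^8)^2 ≡ 607^2 = 368449 ≡ 483 (mod 733)
76^32 = (76^16)^2 ≡ 483^2 = 233289 ≡ 195 (mod 733)
76^53 = 76^32 · 76^16 · 76^4 · 76^1 ≡ 195 · 483 · 414 · 76 ≡ 669 (mod 733).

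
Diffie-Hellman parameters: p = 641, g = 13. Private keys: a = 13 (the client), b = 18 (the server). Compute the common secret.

The server sends B = g^b mod p = 13^18 mod 641.
13^1 ≡ 13 (mod 641)
13^2 = (13^1)^2 ≡ 13^2 = 169 ≡ 169 (mod 641)
13^4 = (13^2)^2 ≡ 169^2 = 28561 ≡ 357 (mod 641)
13^8 = (13^4)^2 ≡ 357^2 = 127449 ≡ 531 (mod 641)
13^16 = (13^8)^2 ≡ 531^2 = 281961 ≡ 562 (mod 641)
13^18 = 13^16 · 13^2 ≡ 562 · 169 ≡ 110 (mod 641).
So B = 110. The client then computes K = B^a mod p = 110^13 mod 641.
110^1 ≡ 110 (mod 641)
110^2 = (110^1)^2 ≡ 110^2 = 12100 ≡ 562 (mod 641)
110^4 = (110^2)^2 ≡ 562^2 = 315844 ≡ 472 (mod 641)
110^8 = (110^4)^2 ≡ 472^2 = 222784 ≡ 357 (mod 641)
110^13 = 110^8 · 110^4 · 110^1 ≡ 357 · 472 · 110 ≡ 284 (mod 641).

284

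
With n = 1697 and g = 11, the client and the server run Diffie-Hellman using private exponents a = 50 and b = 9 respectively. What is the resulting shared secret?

1349

The client sends A = g^a mod n = 11^50 mod 1697.
11^1 ≡ 11 (mod 1697)
11^2 = (11^1)^2 ≡ 11^2 = 121 ≡ 121 (mod 1697)
11^4 = (11^2)^2 ≡ 121^2 = 14641 ≡ 1065 (mod 1697)
11^8 = (11^4)^2 ≡ 1065^2 = 1134225 ≡ 629 (mod 1697)
11^16 = (11^8)^2 ≡ 629^2 = 395641 ≡ 240 (mod 1697)
11^32 = (11^16)^2 ≡ 240^2 = 57600 ≡ 1599 (mod 1697)
11^50 = 11^32 · 11^16 · 11^2 ≡ 1599 · 240 · 121 ≡ 1646 (mod 1697).
So A = 1646. The server then computes K = A^b mod n = 1646^9 mod 1697.
1646^1 ≡ 1646 (mod 1697)
1646^2 = (1646^1)^2 ≡ 1646^2 = 2709316 ≡ 904 (mod 1697)
1646^4 = (1646^2)^2 ≡ 904^2 = 817216 ≡ 959 (mod 1697)
1646^8 = (1646^4)^2 ≡ 959^2 = 919681 ≡ 1604 (mod 1697)
1646^9 = 1646^8 · 1646^1 ≡ 1604 · 1646 ≡ 1349 (mod 1697).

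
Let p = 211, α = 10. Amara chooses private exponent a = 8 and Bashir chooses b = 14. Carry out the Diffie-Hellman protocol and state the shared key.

Amara sends A = α^a mod p = 10^8 mod 211.
10^1 ≡ 10 (mod 211)
10^2 = (10^1)^2 ≡ 10^2 = 100 ≡ 100 (mod 211)
10^4 = (10^2)^2 ≡ 100^2 = 10000 ≡ 83 (mod 211)
10^8 = (10^4)^2 ≡ 83^2 = 6889 ≡ 137 (mod 211)
So A = 137. Bashir then computes K = A^b mod p = 137^14 mod 211.
137^1 ≡ 137 (mod 211)
137^2 = (137^1)^2 ≡ 137^2 = 18769 ≡ 201 (mod 211)
137^4 = (137^2)^2 ≡ 201^2 = 40401 ≡ 100 (mod 211)
137^8 = (137^4)^2 ≡ 100^2 = 10000 ≡ 83 (mod 211)
137^14 = 137^8 · 137^4 · 137^2 ≡ 83 · 100 · 201 ≡ 134 (mod 211).

134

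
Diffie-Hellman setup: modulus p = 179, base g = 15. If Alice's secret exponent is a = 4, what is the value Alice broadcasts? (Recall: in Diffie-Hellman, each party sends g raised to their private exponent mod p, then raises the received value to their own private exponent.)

Public value = 15^4 (mod 179).
15^1 ≡ 15 (mod 179)
15^2 = (15^1)^2 ≡ 15^2 = 225 ≡ 46 (mod 179)
15^4 = (15^2)^2 ≡ 46^2 = 2116 ≡ 147 (mod 179)

147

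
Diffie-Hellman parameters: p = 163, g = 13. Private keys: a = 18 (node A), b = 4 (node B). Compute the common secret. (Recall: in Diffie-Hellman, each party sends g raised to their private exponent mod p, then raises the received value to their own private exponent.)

58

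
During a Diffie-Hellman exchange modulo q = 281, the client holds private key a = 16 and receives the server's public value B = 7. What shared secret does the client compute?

Shared key K = 7^16 mod 281.
7^1 ≡ 7 (mod 281)
7^2 = (7^1)^2 ≡ 7^2 = 49 ≡ 49 (mod 281)
7^4 = (7^2)^2 ≡ 49^2 = 2401 ≡ 153 (mod 281)
7^8 = (7^4)^2 ≡ 153^2 = 23409 ≡ 86 (mod 281)
7^16 = (7^8)^2 ≡ 86^2 = 7396 ≡ 90 (mod 281)

90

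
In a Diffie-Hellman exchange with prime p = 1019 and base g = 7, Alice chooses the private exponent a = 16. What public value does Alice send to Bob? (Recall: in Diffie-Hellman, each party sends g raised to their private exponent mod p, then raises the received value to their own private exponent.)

Public value = 7^16 (mod 1019).
7^1 ≡ 7 (mod 1019)
7^2 = (7^1)^2 ≡ 7^2 = 49 ≡ 49 (mod 1019)
7^4 = (7^2)^2 ≡ 49^2 = 2401 ≡ 363 (mod 1019)
7^8 = (7^4)^2 ≡ 363^2 = 131769 ≡ 318 (mod 1019)
7^16 = (7^8)^2 ≡ 318^2 = 101124 ≡ 243 (mod 1019)

243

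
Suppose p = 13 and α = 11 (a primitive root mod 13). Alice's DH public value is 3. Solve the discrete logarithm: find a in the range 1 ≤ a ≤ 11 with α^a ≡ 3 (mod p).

4

Try successive powers of 11 modulo 13:
11^1 ≡ 11
11^2 ≡ 4
11^3 ≡ 5
11^4 ≡ 3
Found: a = 4.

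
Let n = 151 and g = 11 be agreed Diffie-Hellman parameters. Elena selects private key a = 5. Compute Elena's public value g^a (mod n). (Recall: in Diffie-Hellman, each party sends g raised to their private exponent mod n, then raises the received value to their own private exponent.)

Public value = 11^5 (mod 151).
11^1 ≡ 11 (mod 151)
11^2 = (11^1)^2 ≡ 11^2 = 121 ≡ 121 (mod 151)
11^4 = (11^2)^2 ≡ 121^2 = 14641 ≡ 145 (mod 151)
11^5 = 11^4 · 11^1 ≡ 145 · 11 ≡ 85 (mod 151).

85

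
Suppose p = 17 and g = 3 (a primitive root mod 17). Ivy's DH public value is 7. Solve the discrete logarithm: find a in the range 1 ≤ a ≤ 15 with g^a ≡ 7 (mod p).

Try successive powers of 3 modulo 17:
3^1 ≡ 3
3^2 ≡ 9
3^3 ≡ 10
3^4 ≡ 13
3^5 ≡ 5
3^6 ≡ 15
3^7 ≡ 11
3^8 ≡ 16
3^9 ≡ 14
3^10 ≡ 8
3^11 ≡ 7
Found: a = 11.

11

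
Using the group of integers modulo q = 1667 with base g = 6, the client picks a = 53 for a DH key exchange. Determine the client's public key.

1032

Public value = 6^53 mod 1667.
6^1 ≡ 6 (mod 1667)
6^2 = (6^1)^2 ≡ 6^2 = 36 ≡ 36 (mod 1667)
6^4 = (6^2)^2 ≡ 36^2 = 1296 ≡ 1296 (mod 1667)
6^8 = (6^4)^2 ≡ 1296^2 = 1679616 ≡ 947 (mod 1667)
6^16 = (6^8)^2 ≡ 947^2 = 896809 ≡ 1630 (mod 1667)
6^32 = (6^16)^2 ≡ 1630^2 = 2656900 ≡ 1369 (mod 1667)
6^53 = 6^32 · 6^16 · 6^4 · 6^1 ≡ 1369 · 1630 · 1296 · 6 ≡ 1032 (mod 1667).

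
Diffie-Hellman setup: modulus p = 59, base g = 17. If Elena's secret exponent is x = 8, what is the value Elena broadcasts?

57

Public value = 17^8 (mod 59).
17^1 ≡ 17 (mod 59)
17^2 = (17^1)^2 ≡ 17^2 = 289 ≡ 53 (mod 59)
17^4 = (17^2)^2 ≡ 53^2 = 2809 ≡ 36 (mod 59)
17^8 = (17^4)^2 ≡ 36^2 = 1296 ≡ 57 (mod 59)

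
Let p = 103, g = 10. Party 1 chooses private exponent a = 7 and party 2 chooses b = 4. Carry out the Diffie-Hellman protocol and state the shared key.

Party 1 sends A = g^a mod p = 10^7 mod 103.
10^1 ≡ 10 (mod 103)
10^2 = (10^1)^2 ≡ 10^2 = 100 ≡ 100 (mod 103)
10^4 = (10^2)^2 ≡ 100^2 = 10000 ≡ 9 (mod 103)
10^7 = 10^4 · 10^2 · 10^1 ≡ 9 · 100 · 10 ≡ 39 (mod 103).
So A = 39. Party 2 then computes K = A^b mod p = 39^4 mod 103.
39^1 ≡ 39 (mod 103)
39^2 = (39^1)^2 ≡ 39^2 = 1521 ≡ 79 (mod 103)
39^4 = (39^2)^2 ≡ 79^2 = 6241 ≡ 61 (mod 103)

61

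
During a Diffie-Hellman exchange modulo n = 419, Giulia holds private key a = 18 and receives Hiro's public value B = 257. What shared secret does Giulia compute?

137

Shared key K = 257^18 mod 419.
257^1 ≡ 257 (mod 419)
257^2 = (257^1)^2 ≡ 257^2 = 66049 ≡ 266 (mod 419)
257^4 = (257^2)^2 ≡ 266^2 = 70756 ≡ 364 (mod 419)
257^8 = (257^4)^2 ≡ 364^2 = 132496 ≡ 92 (mod 419)
257^16 = (257^8)^2 ≡ 92^2 = 8464 ≡ 84 (mod 419)
257^18 = 257^16 · 257^2 ≡ 84 · 266 ≡ 137 (mod 419).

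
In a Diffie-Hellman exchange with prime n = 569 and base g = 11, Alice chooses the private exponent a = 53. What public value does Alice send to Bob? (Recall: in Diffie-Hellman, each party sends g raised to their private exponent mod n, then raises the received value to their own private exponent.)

451

Public value = 11^53 (mod 569).
11^1 ≡ 11 (mod 569)
11^2 = (11^1)^2 ≡ 11^2 = 121 ≡ 121 (mod 569)
11^4 = (11^2)^2 ≡ 121^2 = 14641 ≡ 416 (mod 569)
11^8 = (11^4)^2 ≡ 416^2 = 173056 ≡ 80 (mod 569)
11^16 = (11^8)^2 ≡ 80^2 = 6400 ≡ 141 (mod 569)
11^32 = (11^16)^2 ≡ 141^2 = 19881 ≡ 535 (mod 569)
11^53 = 11^32 · 11^16 · 11^4 · 11^1 ≡ 535 · 141 · 416 · 11 ≡ 451 (mod 569).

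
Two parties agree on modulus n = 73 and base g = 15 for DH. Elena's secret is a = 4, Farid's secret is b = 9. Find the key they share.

72

Farid sends B = g^b mod n = 15^9 mod 73.
15^1 ≡ 15 (mod 73)
15^2 = (15^1)^2 ≡ 15^2 = 225 ≡ 6 (mod 73)
15^4 = (15^2)^2 ≡ 6^2 = 36 ≡ 36 (mod 73)
15^8 = (15^4)^2 ≡ 36^2 = 1296 ≡ 55 (mod 73)
15^9 = 15^8 · 15^1 ≡ 55 · 15 ≡ 22 (mod 73).
So B = 22. Elena then computes K = B^a mod n = 22^4 mod 73.
22^1 ≡ 22 (mod 73)
22^2 = (22^1)^2 ≡ 22^2 = 484 ≡ 46 (mod 73)
22^4 = (22^2)^2 ≡ 46^2 = 2116 ≡ 72 (mod 73)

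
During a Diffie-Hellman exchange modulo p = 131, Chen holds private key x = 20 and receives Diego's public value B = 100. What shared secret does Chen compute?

45

Shared key K = 100^20 mod 131.
100^1 ≡ 100 (mod 131)
100^2 = (100^1)^2 ≡ 100^2 = 10000 ≡ 44 (mod 131)
100^4 = (100^2)^2 ≡ 44^2 = 1936 ≡ 102 (mod 131)
100^8 = (100^4)^2 ≡ 102^2 = 10404 ≡ 55 (mod 131)
100^16 = (100^8)^2 ≡ 55^2 = 3025 ≡ 12 (mod 131)
100^20 = 100^16 · 100^4 ≡ 12 · 102 ≡ 45 (mod 131).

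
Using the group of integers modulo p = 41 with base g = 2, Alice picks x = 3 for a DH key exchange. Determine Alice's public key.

Public value = 2^3 mod 41.
2^1 ≡ 2 (mod 41)
2^2 = (2^1)^2 ≡ 2^2 = 4 ≡ 4 (mod 41)
2^3 = 2^2 · 2^1 ≡ 4 · 2 ≡ 8 (mod 41).

8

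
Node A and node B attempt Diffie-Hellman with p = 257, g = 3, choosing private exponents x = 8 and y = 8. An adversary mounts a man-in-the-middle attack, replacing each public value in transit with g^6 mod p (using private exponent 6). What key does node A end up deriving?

2

Node A receives an adversary's public value M = 3^6 mod 257 instead of the honest one.
3^1 ≡ 3 (mod 257)
3^2 = (3^1)^2 ≡ 3^2 = 9 ≡ 9 (mod 257)
3^4 = (3^2)^2 ≡ 9^2 = 81 ≡ 81 (mod 257)
3^6 = 3^4 · 3^2 ≡ 81 · 9 ≡ 215 (mod 257).
So M = 215. Node A computes K = M^8 mod 257.
215^1 ≡ 215 (mod 257)
215^2 = (215^1)^2 ≡ 215^2 = 46225 ≡ 222 (mod 257)
215^4 = (215^2)^2 ≡ 222^2 = 49284 ≡ 197 (mod 257)
215^8 = (215^4)^2 ≡ 197^2 = 38809 ≡ 2 (mod 257)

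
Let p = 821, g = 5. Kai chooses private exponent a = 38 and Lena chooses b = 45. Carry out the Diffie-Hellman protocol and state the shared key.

Kai sends A = g^a mod p = 5^38 mod 821.
5^1 ≡ 5 (mod 821)
5^2 = (5^1)^2 ≡ 5^2 = 25 ≡ 25 (mod 821)
5^4 = (5^2)^2 ≡ 25^2 = 625 ≡ 625 (mod 821)
5^8 = (5^4)^2 ≡ 625^2 = 390625 ≡ 650 (mod 821)
5^16 = (5^8)^2 ≡ 650^2 = 422500 ≡ 506 (mod 821)
5^32 = (5^16)^2 ≡ 506^2 = 256036 ≡ 705 (mod 821)
5^38 = 5^32 · 5^4 · 5^2 ≡ 705 · 625 · 25 ≡ 268 (mod 821).
So A = 268. Lena then computes K = A^b mod p = 268^45 mod 821.
268^1 ≡ 268 (mod 821)
268^2 = (268^1)^2 ≡ 268^2 = 71824 ≡ 397 (mod 821)
268^4 = (268^2)^2 ≡ 397^2 = 157609 ≡ 798 (mod 821)
268^8 = (268^4)^2 ≡ 798^2 = 636804 ≡ 529 (mod 821)
268^16 = (268^8)^2 ≡ 529^2 = 279841 ≡ 701 (mod 821)
268^32 = (268^16)^2 ≡ 701^2 = 491401 ≡ 443 (mod 821)
268^45 = 268^32 · 268^8 · 268^4 · 268^1 ≡ 443 · 529 · 798 · 268 ≡ 110 (mod 821).

110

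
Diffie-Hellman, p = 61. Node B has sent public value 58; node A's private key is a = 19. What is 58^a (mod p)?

Shared key K = 58^19 mod 61.
58^1 ≡ 58 (mod 61)
58^2 = (58^1)^2 ≡ 58^2 = 3364 ≡ 9 (mod 61)
58^4 = (58^2)^2 ≡ 9^2 = 81 ≡ 20 (mod 61)
58^8 = (58^4)^2 ≡ 20^2 = 400 ≡ 34 (mod 61)
58^16 = (58^8)^2 ≡ 34^2 = 1156 ≡ 58 (mod 61)
58^19 = 58^16 · 58^2 · 58^1 ≡ 58 · 9 · 58 ≡ 20 (mod 61).

20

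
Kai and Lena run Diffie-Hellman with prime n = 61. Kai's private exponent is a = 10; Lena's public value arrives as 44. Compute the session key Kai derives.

Shared key K = 44^10 mod 61.
44^1 ≡ 44 (mod 61)
44^2 = (44^1)^2 ≡ 44^2 = 1936 ≡ 45 (mod 61)
44^4 = (44^2)^2 ≡ 45^2 = 2025 ≡ 12 (mod 61)
44^8 = (44^4)^2 ≡ 12^2 = 144 ≡ 22 (mod 61)
44^10 = 44^8 · 44^2 ≡ 22 · 45 ≡ 14 (mod 61).

14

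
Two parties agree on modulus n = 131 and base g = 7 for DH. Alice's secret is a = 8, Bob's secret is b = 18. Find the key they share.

Bob sends B = g^b mod n = 7^18 mod 131.
7^1 ≡ 7 (mod 131)
7^2 = (7^1)^2 ≡ 7^2 = 49 ≡ 49 (mod 131)
7^4 = (7^2)^2 ≡ 49^2 = 2401 ≡ 43 (mod 131)
7^8 = (7^4)^2 ≡ 43^2 = 1849 ≡ 15 (mod 131)
7^16 = (7^8)^2 ≡ 15^2 = 225 ≡ 94 (mod 131)
7^18 = 7^16 · 7^2 ≡ 94 · 49 ≡ 21 (mod 131).
So B = 21. Alice then computes K = B^a mod n = 21^8 mod 131.
21^1 ≡ 21 (mod 131)
21^2 = (21^1)^2 ≡ 21^2 = 441 ≡ 48 (mod 131)
21^4 = (21^2)^2 ≡ 48^2 = 2304 ≡ 77 (mod 131)
21^8 = (21^4)^2 ≡ 77^2 = 5929 ≡ 34 (mod 131)

34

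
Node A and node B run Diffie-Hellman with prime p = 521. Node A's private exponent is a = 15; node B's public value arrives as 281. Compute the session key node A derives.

346

Shared key K = 281^15 mod 521.
281^1 ≡ 281 (mod 521)
281^2 = (281^1)^2 ≡ 281^2 = 78961 ≡ 290 (mod 521)
281^4 = (281^2)^2 ≡ 290^2 = 84100 ≡ 219 (mod 521)
281^8 = (281^4)^2 ≡ 219^2 = 47961 ≡ 29 (mod 521)
281^15 = 281^8 · 281^4 · 281^2 · 281^1 ≡ 29 · 219 · 290 · 281 ≡ 346 (mod 521).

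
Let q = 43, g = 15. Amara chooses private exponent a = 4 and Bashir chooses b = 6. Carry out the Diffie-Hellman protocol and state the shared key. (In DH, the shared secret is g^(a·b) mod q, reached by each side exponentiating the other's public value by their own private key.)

21

Amara sends A = g^a mod q = 15^4 mod 43.
15^1 ≡ 15 (mod 43)
15^2 = (15^1)^2 ≡ 15^2 = 225 ≡ 10 (mod 43)
15^4 = (15^2)^2 ≡ 10^2 = 100 ≡ 14 (mod 43)
So A = 14. Bashir then computes K = A^b mod q = 14^6 mod 43.
14^1 ≡ 14 (mod 43)
14^2 = (14^1)^2 ≡ 14^2 = 196 ≡ 24 (mod 43)
14^4 = (14^2)^2 ≡ 24^2 = 576 ≡ 17 (mod 43)
14^6 = 14^4 · 14^2 ≡ 17 · 24 ≡ 21 (mod 43).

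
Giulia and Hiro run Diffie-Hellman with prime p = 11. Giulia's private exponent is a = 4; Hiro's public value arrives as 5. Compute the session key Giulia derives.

9

Shared key K = 5^4 mod 11.
5^1 ≡ 5 (mod 11)
5^2 = (5^1)^2 ≡ 5^2 = 25 ≡ 3 (mod 11)
5^4 = (5^2)^2 ≡ 3^2 = 9 ≡ 9 (mod 11)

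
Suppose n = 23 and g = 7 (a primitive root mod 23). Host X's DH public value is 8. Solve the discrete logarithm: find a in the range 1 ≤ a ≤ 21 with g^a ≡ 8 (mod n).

Try successive powers of 7 modulo 23:
7^1 ≡ 7
7^2 ≡ 3
7^3 ≡ 21
7^4 ≡ 9
7^5 ≡ 17
7^6 ≡ 4
7^7 ≡ 5
7^8 ≡ 12
7^9 ≡ 15
7^10 ≡ 13
7^11 ≡ 22
7^12 ≡ 16
7^13 ≡ 20
7^14 ≡ 2
7^15 ≡ 14
7^16 ≡ 6
7^17 ≡ 19
7^18 ≡ 18
7^19 ≡ 11
7^20 ≡ 8
Found: a = 20.

20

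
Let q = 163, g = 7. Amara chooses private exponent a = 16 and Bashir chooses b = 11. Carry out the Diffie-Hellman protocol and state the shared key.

88

Amara sends A = g^a mod q = 7^16 mod 163.
7^1 ≡ 7 (mod 163)
7^2 = (7^1)^2 ≡ 7^2 = 49 ≡ 49 (mod 163)
7^4 = (7^2)^2 ≡ 49^2 = 2401 ≡ 119 (mod 163)
7^8 = (7^4)^2 ≡ 119^2 = 14161 ≡ 143 (mod 163)
7^16 = (7^8)^2 ≡ 143^2 = 20449 ≡ 74 (mod 163)
So A = 74. Bashir then computes K = A^b mod q = 74^11 mod 163.
74^1 ≡ 74 (mod 163)
74^2 = (74^1)^2 ≡ 74^2 = 5476 ≡ 97 (mod 163)
74^4 = (74^2)^2 ≡ 97^2 = 9409 ≡ 118 (mod 163)
74^8 = (74^4)^2 ≡ 118^2 = 13924 ≡ 69 (mod 163)
74^11 = 74^8 · 74^2 · 74^1 ≡ 69 · 97 · 74 ≡ 88 (mod 163).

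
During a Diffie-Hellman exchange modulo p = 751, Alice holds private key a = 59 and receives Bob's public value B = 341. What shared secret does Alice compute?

Shared key K = 341^59 mod 751.
341^1 ≡ 341 (mod 751)
341^2 = (341^1)^2 ≡ 341^2 = 116281 ≡ 627 (mod 751)
341^4 = (341^2)^2 ≡ 627^2 = 393129 ≡ 356 (mod 751)
341^8 = (341^4)^2 ≡ 356^2 = 126736 ≡ 568 (mod 751)
341^16 = (341^8)^2 ≡ 568^2 = 322624 ≡ 445 (mod 751)
341^32 = (341^16)^2 ≡ 445^2 = 198025 ≡ 512 (mod 751)
341^59 = 341^32 · 341^16 · 341^8 · 341^2 · 341^1 ≡ 512 · 445 · 568 · 627 · 341 ≡ 93 (mod 751).

93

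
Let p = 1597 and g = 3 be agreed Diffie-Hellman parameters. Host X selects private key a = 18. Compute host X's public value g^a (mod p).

1065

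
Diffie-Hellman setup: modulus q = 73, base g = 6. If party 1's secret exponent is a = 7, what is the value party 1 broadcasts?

54

Public value = 6^7 mod 73.
6^1 ≡ 6 (mod 73)
6^2 = (6^1)^2 ≡ 6^2 = 36 ≡ 36 (mod 73)
6^4 = (6^2)^2 ≡ 36^2 = 1296 ≡ 55 (mod 73)
6^7 = 6^4 · 6^2 · 6^1 ≡ 55 · 36 · 6 ≡ 54 (mod 73).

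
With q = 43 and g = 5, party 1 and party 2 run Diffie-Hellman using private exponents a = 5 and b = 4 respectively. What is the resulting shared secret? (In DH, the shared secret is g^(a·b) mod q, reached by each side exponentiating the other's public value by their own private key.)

Party 2 sends B = g^b mod q = 5^4 mod 43.
5^1 ≡ 5 (mod 43)
5^2 = (5^1)^2 ≡ 5^2 = 25 ≡ 25 (mod 43)
5^4 = (5^2)^2 ≡ 25^2 = 625 ≡ 23 (mod 43)
So B = 23. Party 1 then computes K = B^a mod q = 23^5 mod 43.
23^1 ≡ 23 (mod 43)
23^2 = (23^1)^2 ≡ 23^2 = 529 ≡ 13 (mod 43)
23^4 = (23^2)^2 ≡ 13^2 = 169 ≡ 40 (mod 43)
23^5 = 23^4 · 23^1 ≡ 40 · 23 ≡ 17 (mod 43).

17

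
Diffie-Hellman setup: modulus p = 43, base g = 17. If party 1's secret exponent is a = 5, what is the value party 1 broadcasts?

Public value = 17^5 mod 43.
17^1 ≡ 17 (mod 43)
17^2 = (17^1)^2 ≡ 17^2 = 289 ≡ 31 (mod 43)
17^4 = (17^2)^2 ≡ 31^2 = 961 ≡ 15 (mod 43)
17^5 = 17^4 · 17^1 ≡ 15 · 17 ≡ 40 (mod 43).

40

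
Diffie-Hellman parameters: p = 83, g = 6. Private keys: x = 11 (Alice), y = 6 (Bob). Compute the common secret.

9

Bob sends B = g^y mod p = 6^6 mod 83.
6^1 ≡ 6 (mod 83)
6^2 = (6^1)^2 ≡ 6^2 = 36 ≡ 36 (mod 83)
6^4 = (6^2)^2 ≡ 36^2 = 1296 ≡ 51 (mod 83)
6^6 = 6^4 · 6^2 ≡ 51 · 36 ≡ 10 (mod 83).
So B = 10. Alice then computes K = B^x mod p = 10^11 mod 83.
10^1 ≡ 10 (mod 83)
10^2 = (10^1)^2 ≡ 10^2 = 100 ≡ 17 (mod 83)
10^4 = (10^2)^2 ≡ 17^2 = 289 ≡ 40 (mod 83)
10^8 = (10^4)^2 ≡ 40^2 = 1600 ≡ 23 (mod 83)
10^11 = 10^8 · 10^2 · 10^1 ≡ 23 · 17 · 10 ≡ 9 (mod 83).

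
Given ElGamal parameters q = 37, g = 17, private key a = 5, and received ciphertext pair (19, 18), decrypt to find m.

Shared mask s = c₁^a mod q = 19^5 mod 37.
19^1 ≡ 19 (mod 37)
19^2 = (19^1)^2 ≡ 19^2 = 361 ≡ 28 (mod 37)
19^4 = (19^2)^2 ≡ 28^2 = 784 ≡ 7 (mod 37)
19^5 = 19^4 · 19^1 ≡ 7 · 19 ≡ 22 (mod 37).
So s = 22; s⁻¹ ≡ 32 (mod 37).
m = c₂ · s⁻¹ mod 37 = 18 · 32 mod 37 = 21.

21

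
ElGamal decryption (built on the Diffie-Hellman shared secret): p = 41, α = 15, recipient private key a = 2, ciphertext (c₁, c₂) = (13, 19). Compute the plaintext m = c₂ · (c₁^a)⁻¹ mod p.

12

Shared mask s = c₁^a mod p = 13^2 mod 41.
13^1 ≡ 13 (mod 41)
13^2 = (13^1)^2 ≡ 13^2 = 169 ≡ 5 (mod 41)
So s = 5; s⁻¹ ≡ 33 (mod 41).
m = c₂ · s⁻¹ mod 41 = 19 · 33 mod 41 = 12.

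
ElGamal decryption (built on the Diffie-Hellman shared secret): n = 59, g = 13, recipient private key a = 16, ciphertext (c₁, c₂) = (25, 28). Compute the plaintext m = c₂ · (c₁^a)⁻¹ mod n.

Shared mask s = c₁^a mod n = 25^16 mod 59.
25^1 ≡ 25 (mod 59)
25^2 = (25^1)^2 ≡ 25^2 = 625 ≡ 35 (mod 59)
25^4 = (25^2)^2 ≡ 35^2 = 1225 ≡ 45 (mod 59)
25^8 = (25^4)^2 ≡ 45^2 = 2025 ≡ 19 (mod 59)
25^16 = (25^8)^2 ≡ 19^2 = 361 ≡ 7 (mod 59)
So s = 7; s⁻¹ ≡ 17 (mod 59).
m = c₂ · s⁻¹ mod 59 = 28 · 17 mod 59 = 4.

4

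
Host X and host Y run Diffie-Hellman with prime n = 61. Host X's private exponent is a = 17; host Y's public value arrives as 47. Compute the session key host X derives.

Shared key K = 47^17 mod 61.
47^1 ≡ 47 (mod 61)
47^2 = (47^1)^2 ≡ 47^2 = 2209 ≡ 13 (mod 61)
47^4 = (47^2)^2 ≡ 13^2 = 169 ≡ 47 (mod 61)
47^8 = (47^4)^2 ≡ 47^2 = 2209 ≡ 13 (mod 61)
47^16 = (47^8)^2 ≡ 13^2 = 169 ≡ 47 (mod 61)
47^17 = 47^16 · 47^1 ≡ 47 · 47 ≡ 13 (mod 61).

13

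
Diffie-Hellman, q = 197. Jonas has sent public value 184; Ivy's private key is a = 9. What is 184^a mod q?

186

Shared key K = 184^9 mod 197.
184^1 ≡ 184 (mod 197)
184^2 = (184^1)^2 ≡ 184^2 = 33856 ≡ 169 (mod 197)
184^4 = (184^2)^2 ≡ 169^2 = 28561 ≡ 193 (mod 197)
184^8 = (184^4)^2 ≡ 193^2 = 37249 ≡ 16 (mod 197)
184^9 = 184^8 · 184^1 ≡ 16 · 184 ≡ 186 (mod 197).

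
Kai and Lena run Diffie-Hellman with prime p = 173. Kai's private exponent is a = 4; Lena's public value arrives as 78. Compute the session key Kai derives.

149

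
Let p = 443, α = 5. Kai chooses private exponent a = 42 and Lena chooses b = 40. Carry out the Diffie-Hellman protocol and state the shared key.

Kai sends A = α^a mod p = 5^42 mod 443.
5^1 ≡ 5 (mod 443)
5^2 = (5^1)^2 ≡ 5^2 = 25 ≡ 25 (mod 443)
5^4 = (5^2)^2 ≡ 25^2 = 625 ≡ 182 (mod 443)
5^8 = (5^4)^2 ≡ 182^2 = 33124 ≡ 342 (mod 443)
5^16 = (5^8)^2 ≡ 342^2 = 116964 ≡ 12 (mod 443)
5^32 = (5^16)^2 ≡ 12^2 = 144 ≡ 144 (mod 443)
5^42 = 5^32 · 5^8 · 5^2 ≡ 144 · 342 · 25 ≡ 103 (mod 443).
So A = 103. Lena then computes K = A^b mod p = 103^40 mod 443.
103^1 ≡ 103 (mod 443)
103^2 = (103^1)^2 ≡ 103^2 = 10609 ≡ 420 (mod 443)
103^4 = (103^2)^2 ≡ 420^2 = 176400 ≡ 86 (mod 443)
103^8 = (103^4)^2 ≡ 86^2 = 7396 ≡ 308 (mod 443)
103^16 = (103^8)^2 ≡ 308^2 = 94864 ≡ 62 (mod 443)
103^32 = (103^16)^2 ≡ 62^2 = 3844 ≡ 300 (mod 443)
103^40 = 103^32 · 103^8 ≡ 300 · 308 ≡ 256 (mod 443).

256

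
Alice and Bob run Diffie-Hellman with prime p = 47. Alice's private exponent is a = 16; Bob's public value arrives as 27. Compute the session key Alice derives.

9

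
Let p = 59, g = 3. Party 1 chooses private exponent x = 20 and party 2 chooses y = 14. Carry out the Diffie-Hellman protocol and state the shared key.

53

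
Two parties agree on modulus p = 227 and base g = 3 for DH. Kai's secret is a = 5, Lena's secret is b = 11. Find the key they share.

Kai sends A = g^a mod p = 3^5 mod 227.
3^1 ≡ 3 (mod 227)
3^2 = (3^1)^2 ≡ 3^2 = 9 ≡ 9 (mod 227)
3^4 = (3^2)^2 ≡ 9^2 = 81 ≡ 81 (mod 227)
3^5 = 3^4 · 3^1 ≡ 81 · 3 ≡ 16 (mod 227).
So A = 16. Lena then computes K = A^b mod p = 16^11 mod 227.
16^1 ≡ 16 (mod 227)
16^2 = (16^1)^2 ≡ 16^2 = 256 ≡ 29 (mod 227)
16^4 = (16^2)^2 ≡ 29^2 = 841 ≡ 160 (mod 227)
16^8 = (16^4)^2 ≡ 160^2 = 25600 ≡ 176 (mod 227)
16^11 = 16^8 · 16^2 · 16^1 ≡ 176 · 29 · 16 ≡ 171 (mod 227).

171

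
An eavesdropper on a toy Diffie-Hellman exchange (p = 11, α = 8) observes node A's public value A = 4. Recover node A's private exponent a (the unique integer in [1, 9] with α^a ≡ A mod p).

4

Try successive powers of 8 modulo 11:
8^1 ≡ 8
8^2 ≡ 9
8^3 ≡ 6
8^4 ≡ 4
Found: a = 4.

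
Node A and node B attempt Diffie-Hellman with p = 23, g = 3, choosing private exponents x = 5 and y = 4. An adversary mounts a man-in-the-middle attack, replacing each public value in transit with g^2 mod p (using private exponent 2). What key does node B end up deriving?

6

Node B receives an adversary's public value M = 3^2 mod 23 instead of the honest one.
3^1 ≡ 3 (mod 23)
3^2 = (3^1)^2 ≡ 3^2 = 9 ≡ 9 (mod 23)
So M = 9. Node B computes K = M^4 mod 23.
9^1 ≡ 9 (mod 23)
9^2 = (9^1)^2 ≡ 9^2 = 81 ≡ 12 (mod 23)
9^4 = (9^2)^2 ≡ 12^2 = 144 ≡ 6 (mod 23)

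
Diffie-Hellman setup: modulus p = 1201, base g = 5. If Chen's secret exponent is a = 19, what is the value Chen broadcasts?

233

Public value = 5^19 (mod 1201).
5^1 ≡ 5 (mod 1201)
5^2 = (5^1)^2 ≡ 5^2 = 25 ≡ 25 (mod 1201)
5^4 = (5^2)^2 ≡ 25^2 = 625 ≡ 625 (mod 1201)
5^8 = (5^4)^2 ≡ 625^2 = 390625 ≡ 300 (mod 1201)
5^16 = (5^8)^2 ≡ 300^2 = 90000 ≡ 1126 (mod 1201)
5^19 = 5^16 · 5^2 · 5^1 ≡ 1126 · 25 · 5 ≡ 233 (mod 1201).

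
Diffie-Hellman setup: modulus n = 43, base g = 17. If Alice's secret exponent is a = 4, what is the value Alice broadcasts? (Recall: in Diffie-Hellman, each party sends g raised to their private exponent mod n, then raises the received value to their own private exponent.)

Public value = 17^4 mod 43.
17^1 ≡ 17 (mod 43)
17^2 = (17^1)^2 ≡ 17^2 = 289 ≡ 31 (mod 43)
17^4 = (17^2)^2 ≡ 31^2 = 961 ≡ 15 (mod 43)

15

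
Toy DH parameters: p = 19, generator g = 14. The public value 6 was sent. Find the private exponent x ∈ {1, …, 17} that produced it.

2

Try successive powers of 14 modulo 19:
14^1 ≡ 14
14^2 ≡ 6
Found: x = 2.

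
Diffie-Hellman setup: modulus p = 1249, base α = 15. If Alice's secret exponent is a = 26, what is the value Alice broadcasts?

93

Public value = 15^26 mod 1249.
15^1 ≡ 15 (mod 1249)
15^2 = (15^1)^2 ≡ 15^2 = 225 ≡ 225 (mod 1249)
15^4 = (15^2)^2 ≡ 225^2 = 50625 ≡ 665 (mod 1249)
15^8 = (15^4)^2 ≡ 665^2 = 442225 ≡ 79 (mod 1249)
15^16 = (15^8)^2 ≡ 79^2 = 6241 ≡ 1245 (mod 1249)
15^26 = 15^16 · 15^8 · 15^2 ≡ 1245 · 79 · 225 ≡ 93 (mod 1249).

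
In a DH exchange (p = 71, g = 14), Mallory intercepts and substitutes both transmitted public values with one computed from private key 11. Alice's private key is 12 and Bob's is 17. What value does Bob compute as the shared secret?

17

Bob receives Mallory's public value M = 14^11 mod 71 instead of the honest one.
14^1 ≡ 14 (mod 71)
14^2 = (14^1)^2 ≡ 14^2 = 196 ≡ 54 (mod 71)
14^4 = (14^2)^2 ≡ 54^2 = 2916 ≡ 5 (mod 71)
14^8 = (14^4)^2 ≡ 5^2 = 25 ≡ 25 (mod 71)
14^11 = 14^8 · 14^2 · 14^1 ≡ 25 · 54 · 14 ≡ 14 (mod 71).
So M = 14. Bob computes K = M^17 mod 71.
14^1 ≡ 14 (mod 71)
14^2 = (14^1)^2 ≡ 14^2 = 196 ≡ 54 (mod 71)
14^4 = (14^2)^2 ≡ 54^2 = 2916 ≡ 5 (mod 71)
14^8 = (14^4)^2 ≡ 5^2 = 25 ≡ 25 (mod 71)
14^16 = (14^8)^2 ≡ 25^2 = 625 ≡ 57 (mod 71)
14^17 = 14^16 · 14^1 ≡ 57 · 14 ≡ 17 (mod 71).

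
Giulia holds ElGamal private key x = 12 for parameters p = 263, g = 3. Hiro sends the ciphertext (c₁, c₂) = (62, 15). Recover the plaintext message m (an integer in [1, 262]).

182

Shared mask s = c₁^x mod p = 62^12 mod 263.
62^1 ≡ 62 (mod 263)
62^2 = (62^1)^2 ≡ 62^2 = 3844 ≡ 162 (mod 263)
62^4 = (62^2)^2 ≡ 162^2 = 26244 ≡ 207 (mod 263)
62^8 = (62^4)^2 ≡ 207^2 = 42849 ≡ 243 (mod 263)
62^12 = 62^8 · 62^4 ≡ 243 · 207 ≡ 68 (mod 263).
So s = 68; s⁻¹ ≡ 205 (mod 263).
m = c₂ · s⁻¹ mod 263 = 15 · 205 mod 263 = 182.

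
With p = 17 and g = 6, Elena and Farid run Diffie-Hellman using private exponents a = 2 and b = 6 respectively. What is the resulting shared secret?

Farid sends B = g^b mod p = 6^6 mod 17.
6^1 ≡ 6 (mod 17)
6^2 = (6^1)^2 ≡ 6^2 = 36 ≡ 2 (mod 17)
6^4 = (6^2)^2 ≡ 2^2 = 4 ≡ 4 (mod 17)
6^6 = 6^4 · 6^2 ≡ 4 · 2 ≡ 8 (mod 17).
So B = 8. Elena then computes K = B^a mod p = 8^2 mod 17.
8^1 ≡ 8 (mod 17)
8^2 = (8^1)^2 ≡ 8^2 = 64 ≡ 13 (mod 17)

13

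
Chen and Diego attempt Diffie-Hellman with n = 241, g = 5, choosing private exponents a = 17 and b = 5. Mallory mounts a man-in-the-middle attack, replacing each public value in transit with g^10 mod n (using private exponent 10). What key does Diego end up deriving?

Diego receives Mallory's public value M = 5^10 mod 241 instead of the honest one.
5^1 ≡ 5 (mod 241)
5^2 = (5^1)^2 ≡ 5^2 = 25 ≡ 25 (mod 241)
5^4 = (5^2)^2 ≡ 25^2 = 625 ≡ 143 (mod 241)
5^8 = (5^4)^2 ≡ 143^2 = 20449 ≡ 205 (mod 241)
5^10 = 5^8 · 5^2 ≡ 205 · 25 ≡ 64 (mod 241).
So M = 64. Diego computes K = M^5 mod 241.
64^1 ≡ 64 (mod 241)
64^2 = (64^1)^2 ≡ 64^2 = 4096 ≡ 240 (mod 241)
64^4 = (64^2)^2 ≡ 240^2 = 57600 ≡ 1 (mod 241)
64^5 = 64^4 · 64^1 ≡ 1 · 64 ≡ 64 (mod 241).

64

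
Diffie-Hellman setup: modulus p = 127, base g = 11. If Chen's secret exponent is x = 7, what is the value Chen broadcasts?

37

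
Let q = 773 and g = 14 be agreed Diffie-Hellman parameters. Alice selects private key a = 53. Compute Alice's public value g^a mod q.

361

Public value = 14^53 mod 773.
14^1 ≡ 14 (mod 773)
14^2 = (14^1)^2 ≡ 14^2 = 196 ≡ 196 (mod 773)
14^4 = (14^2)^2 ≡ 196^2 = 38416 ≡ 539 (mod 773)
14^8 = (14^4)^2 ≡ 539^2 = 290521 ≡ 646 (mod 773)
14^16 = (14^8)^2 ≡ 646^2 = 417316 ≡ 669 (mod 773)
14^32 = (14^16)^2 ≡ 669^2 = 447561 ≡ 767 (mod 773)
14^53 = 14^32 · 14^16 · 14^4 · 14^1 ≡ 767 · 669 · 539 · 14 ≡ 361 (mod 773).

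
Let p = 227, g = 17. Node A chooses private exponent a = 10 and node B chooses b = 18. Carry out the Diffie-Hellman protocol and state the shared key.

Node A sends A = g^a mod p = 17^10 mod 227.
17^1 ≡ 17 (mod 227)
17^2 = (17^1)^2 ≡ 17^2 = 289 ≡ 62 (mod 227)
17^4 = (17^2)^2 ≡ 62^2 = 3844 ≡ 212 (mod 227)
17^8 = (17^4)^2 ≡ 212^2 = 44944 ≡ 225 (mod 227)
17^10 = 17^8 · 17^2 ≡ 225 · 62 ≡ 103 (mod 227).
So A = 103. Node B then computes K = A^b mod p = 103^18 mod 227.
103^1 ≡ 103 (mod 227)
103^2 = (103^1)^2 ≡ 103^2 = 10609 ≡ 167 (mod 227)
103^4 = (103^2)^2 ≡ 167^2 = 27889 ≡ 195 (mod 227)
103^8 = (103^4)^2 ≡ 195^2 = 38025 ≡ 116 (mod 227)
103^16 = (103^8)^2 ≡ 116^2 = 13456 ≡ 63 (mod 227)
103^18 = 103^16 · 103^2 ≡ 63 · 167 ≡ 79 (mod 227).

79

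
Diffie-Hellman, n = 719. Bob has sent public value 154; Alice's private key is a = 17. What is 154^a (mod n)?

Shared key K = 154^17 mod 719.
154^1 ≡ 154 (mod 719)
154^2 = (154^1)^2 ≡ 154^2 = 23716 ≡ 708 (mod 719)
154^4 = (154^2)^2 ≡ 708^2 = 501264 ≡ 121 (mod 719)
154^8 = (154^4)^2 ≡ 121^2 = 14641 ≡ 261 (mod 719)
154^16 = (154^8)^2 ≡ 261^2 = 68121 ≡ 535 (mod 719)
154^17 = 154^16 · 154^1 ≡ 535 · 154 ≡ 424 (mod 719).

424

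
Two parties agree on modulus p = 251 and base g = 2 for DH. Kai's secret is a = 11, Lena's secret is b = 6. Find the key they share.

25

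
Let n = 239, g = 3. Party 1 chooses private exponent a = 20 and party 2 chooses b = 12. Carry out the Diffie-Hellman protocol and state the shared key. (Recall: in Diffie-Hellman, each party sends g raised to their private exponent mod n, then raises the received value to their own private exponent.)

9

Party 1 sends A = g^a mod n = 3^20 mod 239.
3^1 ≡ 3 (mod 239)
3^2 = (3^1)^2 ≡ 3^2 = 9 ≡ 9 (mod 239)
3^4 = (3^2)^2 ≡ 9^2 = 81 ≡ 81 (mod 239)
3^8 = (3^4)^2 ≡ 81^2 = 6561 ≡ 108 (mod 239)
3^16 = (3^8)^2 ≡ 108^2 = 11664 ≡ 192 (mod 239)
3^20 = 3^16 · 3^4 ≡ 192 · 81 ≡ 17 (mod 239).
So A = 17. Party 2 then computes K = A^b mod n = 17^12 mod 239.
17^1 ≡ 17 (mod 239)
17^2 = (17^1)^2 ≡ 17^2 = 289 ≡ 50 (mod 239)
17^4 = (17^2)^2 ≡ 50^2 = 2500 ≡ 110 (mod 239)
17^8 = (17^4)^2 ≡ 110^2 = 12100 ≡ 150 (mod 239)
17^12 = 17^8 · 17^4 ≡ 150 · 110 ≡ 9 (mod 239).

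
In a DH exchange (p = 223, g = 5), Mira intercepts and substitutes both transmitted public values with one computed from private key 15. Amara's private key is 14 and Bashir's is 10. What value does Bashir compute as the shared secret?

Bashir receives Mira's public value M = 5^15 mod 223 instead of the honest one.
5^1 ≡ 5 (mod 223)
5^2 = (5^1)^2 ≡ 5^2 = 25 ≡ 25 (mod 223)
5^4 = (5^2)^2 ≡ 25^2 = 625 ≡ 179 (mod 223)
5^8 = (5^4)^2 ≡ 179^2 = 32041 ≡ 152 (mod 223)
5^15 = 5^8 · 5^4 · 5^2 · 5^1 ≡ 152 · 179 · 25 · 5 ≡ 27 (mod 223).
So M = 27. Bashir computes K = M^10 mod 223.
27^1 ≡ 27 (mod 223)
27^2 = (27^1)^2 ≡ 27^2 = 729 ≡ 60 (mod 223)
27^4 = (27^2)^2 ≡ 60^2 = 3600 ≡ 32 (mod 223)
27^8 = (27^4)^2 ≡ 32^2 = 1024 ≡ 132 (mod 223)
27^10 = 27^8 · 27^2 ≡ 132 · 60 ≡ 115 (mod 223).

115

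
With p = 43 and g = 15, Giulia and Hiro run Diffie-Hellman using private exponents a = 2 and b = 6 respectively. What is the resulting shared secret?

35

Giulia sends A = g^a mod p = 15^2 mod 43.
15^1 ≡ 15 (mod 43)
15^2 = (15^1)^2 ≡ 15^2 = 225 ≡ 10 (mod 43)
So A = 10. Hiro then computes K = A^b mod p = 10^6 mod 43.
10^1 ≡ 10 (mod 43)
10^2 = (10^1)^2 ≡ 10^2 = 100 ≡ 14 (mod 43)
10^4 = (10^2)^2 ≡ 14^2 = 196 ≡ 24 (mod 43)
10^6 = 10^4 · 10^2 ≡ 24 · 14 ≡ 35 (mod 43).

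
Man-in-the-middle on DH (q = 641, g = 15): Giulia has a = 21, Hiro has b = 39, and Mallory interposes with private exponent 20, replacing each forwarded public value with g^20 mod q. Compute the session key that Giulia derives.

631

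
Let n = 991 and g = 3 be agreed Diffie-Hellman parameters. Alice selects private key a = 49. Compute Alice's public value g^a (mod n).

983

Public value = 3^49 (mod 991).
3^1 ≡ 3 (mod 991)
3^2 = (3^1)^2 ≡ 3^2 = 9 ≡ 9 (mod 991)
3^4 = (3^2)^2 ≡ 9^2 = 81 ≡ 81 (mod 991)
3^8 = (3^4)^2 ≡ 81^2 = 6561 ≡ 615 (mod 991)
3^16 = (3^8)^2 ≡ 615^2 = 378225 ≡ 654 (mod 991)
3^32 = (3^16)^2 ≡ 654^2 = 427716 ≡ 595 (mod 991)
3^49 = 3^32 · 3^16 · 3^1 ≡ 595 · 654 · 3 ≡ 983 (mod 991).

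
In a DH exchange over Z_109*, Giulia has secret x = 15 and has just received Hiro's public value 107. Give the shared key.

41

Shared key K = 107^15 mod 109.
107^1 ≡ 107 (mod 109)
107^2 = (107^1)^2 ≡ 107^2 = 11449 ≡ 4 (mod 109)
107^4 = (107^2)^2 ≡ 4^2 = 16 ≡ 16 (mod 109)
107^8 = (107^4)^2 ≡ 16^2 = 256 ≡ 38 (mod 109)
107^15 = 107^8 · 107^4 · 107^2 · 107^1 ≡ 38 · 16 · 4 · 107 ≡ 41 (mod 109).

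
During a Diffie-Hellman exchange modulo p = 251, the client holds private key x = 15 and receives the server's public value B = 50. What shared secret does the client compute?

32

Shared key K = 50^15 mod 251.
50^1 ≡ 50 (mod 251)
50^2 = (50^1)^2 ≡ 50^2 = 2500 ≡ 241 (mod 251)
50^4 = (50^2)^2 ≡ 241^2 = 58081 ≡ 100 (mod 251)
50^8 = (50^4)^2 ≡ 100^2 = 10000 ≡ 211 (mod 251)
50^15 = 50^8 · 50^4 · 50^2 · 50^1 ≡ 211 · 100 · 241 · 50 ≡ 32 (mod 251).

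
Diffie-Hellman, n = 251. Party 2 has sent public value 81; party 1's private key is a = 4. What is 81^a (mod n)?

Shared key K = 81^4 mod 251.
81^1 ≡ 81 (mod 251)
81^2 = (81^1)^2 ≡ 81^2 = 6561 ≡ 35 (mod 251)
81^4 = (81^2)^2 ≡ 35^2 = 1225 ≡ 221 (mod 251)

221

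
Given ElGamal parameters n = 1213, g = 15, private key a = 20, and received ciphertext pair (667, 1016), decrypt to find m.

Shared mask s = c₁^a mod n = 667^20 mod 1213.
667^1 ≡ 667 (mod 1213)
667^2 = (667^1)^2 ≡ 667^2 = 444889 ≡ 931 (mod 1213)
667^4 = (667^2)^2 ≡ 931^2 = 866761 ≡ 679 (mod 1213)
667^8 = (667^4)^2 ≡ 679^2 = 461041 ≡ 101 (mod 1213)
667^16 = (667^8)^2 ≡ 101^2 = 10201 ≡ 497 (mod 1213)
667^20 = 667^16 · 667^4 ≡ 497 · 679 ≡ 249 (mod 1213).
So s = 249; s⁻¹ ≡ 872 (mod 1213).
m = c₂ · s⁻¹ mod 1213 = 1016 · 872 mod 1213 = 462.

462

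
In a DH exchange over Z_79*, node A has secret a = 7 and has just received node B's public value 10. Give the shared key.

22

Shared key K = 10^7 mod 79.
10^1 ≡ 10 (mod 79)
10^2 = (10^1)^2 ≡ 10^2 = 100 ≡ 21 (mod 79)
10^4 = (10^2)^2 ≡ 21^2 = 441 ≡ 46 (mod 79)
10^7 = 10^4 · 10^2 · 10^1 ≡ 46 · 21 · 10 ≡ 22 (mod 79).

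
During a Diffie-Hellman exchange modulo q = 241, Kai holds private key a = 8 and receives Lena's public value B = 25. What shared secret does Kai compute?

91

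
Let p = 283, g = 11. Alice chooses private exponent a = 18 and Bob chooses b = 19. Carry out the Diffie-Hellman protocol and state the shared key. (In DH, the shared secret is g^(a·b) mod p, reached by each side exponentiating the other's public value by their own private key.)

161

Bob sends B = g^b mod p = 11^19 mod 283.
11^1 ≡ 11 (mod 283)
11^2 = (11^1)^2 ≡ 11^2 = 121 ≡ 121 (mod 283)
11^4 = (11^2)^2 ≡ 121^2 = 14641 ≡ 208 (mod 283)
11^8 = (11^4)^2 ≡ 208^2 = 43264 ≡ 248 (mod 283)
11^16 = (11^8)^2 ≡ 248^2 = 61504 ≡ 93 (mod 283)
11^19 = 11^16 · 11^2 · 11^1 ≡ 93 · 121 · 11 ≡ 112 (mod 283).
So B = 112. Alice then computes K = B^a mod p = 112^18 mod 283.
112^1 ≡ 112 (mod 283)
112^2 = (112^1)^2 ≡ 112^2 = 12544 ≡ 92 (mod 283)
112^4 = (112^2)^2 ≡ 92^2 = 8464 ≡ 257 (mod 283)
112^8 = (112^4)^2 ≡ 257^2 = 66049 ≡ 110 (mod 283)
112^16 = (112^8)^2 ≡ 110^2 = 12100 ≡ 214 (mod 283)
112^18 = 112^16 · 112^2 ≡ 214 · 92 ≡ 161 (mod 283).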